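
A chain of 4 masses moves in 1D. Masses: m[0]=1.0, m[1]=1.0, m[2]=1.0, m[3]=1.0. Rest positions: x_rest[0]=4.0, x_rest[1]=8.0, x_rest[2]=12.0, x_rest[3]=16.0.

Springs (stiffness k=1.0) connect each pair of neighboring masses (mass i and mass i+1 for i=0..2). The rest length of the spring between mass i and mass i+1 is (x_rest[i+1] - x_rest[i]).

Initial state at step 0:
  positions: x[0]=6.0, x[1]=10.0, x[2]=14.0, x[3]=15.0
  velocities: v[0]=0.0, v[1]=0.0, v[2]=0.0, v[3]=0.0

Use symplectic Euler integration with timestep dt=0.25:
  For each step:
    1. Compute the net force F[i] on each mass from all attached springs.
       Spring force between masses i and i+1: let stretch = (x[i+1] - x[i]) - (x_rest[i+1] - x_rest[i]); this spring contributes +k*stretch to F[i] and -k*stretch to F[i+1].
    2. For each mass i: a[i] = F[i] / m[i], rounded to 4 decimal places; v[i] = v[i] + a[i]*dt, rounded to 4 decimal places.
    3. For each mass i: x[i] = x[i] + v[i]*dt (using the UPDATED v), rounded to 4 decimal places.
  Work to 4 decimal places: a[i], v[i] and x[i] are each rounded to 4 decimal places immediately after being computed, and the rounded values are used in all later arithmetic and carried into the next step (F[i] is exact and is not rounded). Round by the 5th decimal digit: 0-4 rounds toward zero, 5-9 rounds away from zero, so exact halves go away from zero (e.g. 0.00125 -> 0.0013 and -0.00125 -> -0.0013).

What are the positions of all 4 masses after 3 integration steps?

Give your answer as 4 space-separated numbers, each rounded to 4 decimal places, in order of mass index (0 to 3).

Step 0: x=[6.0000 10.0000 14.0000 15.0000] v=[0.0000 0.0000 0.0000 0.0000]
Step 1: x=[6.0000 10.0000 13.8125 15.1875] v=[0.0000 0.0000 -0.7500 0.7500]
Step 2: x=[6.0000 9.9883 13.4727 15.5391] v=[0.0000 -0.0469 -1.3594 1.4063]
Step 3: x=[5.9993 9.9451 13.0442 16.0115] v=[-0.0029 -0.1729 -1.7139 1.8897]

Answer: 5.9993 9.9451 13.0442 16.0115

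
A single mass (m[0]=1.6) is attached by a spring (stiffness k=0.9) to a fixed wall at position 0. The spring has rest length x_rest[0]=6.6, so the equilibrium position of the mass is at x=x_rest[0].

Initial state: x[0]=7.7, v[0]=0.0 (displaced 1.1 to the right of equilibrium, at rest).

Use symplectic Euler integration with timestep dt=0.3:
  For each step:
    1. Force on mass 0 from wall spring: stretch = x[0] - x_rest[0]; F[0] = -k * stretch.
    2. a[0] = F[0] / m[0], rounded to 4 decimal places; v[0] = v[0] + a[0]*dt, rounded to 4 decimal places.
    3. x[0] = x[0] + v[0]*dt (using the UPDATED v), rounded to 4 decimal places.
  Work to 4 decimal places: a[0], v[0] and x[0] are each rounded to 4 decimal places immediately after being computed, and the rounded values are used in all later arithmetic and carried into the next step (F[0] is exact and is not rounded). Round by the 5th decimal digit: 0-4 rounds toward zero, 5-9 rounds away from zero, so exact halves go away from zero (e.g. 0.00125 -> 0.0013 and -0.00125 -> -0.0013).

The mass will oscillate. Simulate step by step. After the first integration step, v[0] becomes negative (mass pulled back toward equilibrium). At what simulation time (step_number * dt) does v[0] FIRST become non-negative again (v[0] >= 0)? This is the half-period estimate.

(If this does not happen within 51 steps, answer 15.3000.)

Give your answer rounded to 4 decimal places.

Step 0: x=[7.7000] v=[0.0000]
Step 1: x=[7.6443] v=[-0.1856]
Step 2: x=[7.5358] v=[-0.3618]
Step 3: x=[7.3799] v=[-0.5197]
Step 4: x=[7.1845] v=[-0.6513]
Step 5: x=[6.9595] v=[-0.7499]
Step 6: x=[6.7163] v=[-0.8106]
Step 7: x=[6.4672] v=[-0.8302]
Step 8: x=[6.2249] v=[-0.8078]
Step 9: x=[6.0016] v=[-0.7445]
Step 10: x=[5.8086] v=[-0.6435]
Step 11: x=[5.6556] v=[-0.5099]
Step 12: x=[5.5505] v=[-0.3505]
Step 13: x=[5.4985] v=[-0.1734]
Step 14: x=[5.5023] v=[0.0125]
First v>=0 after going negative at step 14, time=4.2000

Answer: 4.2000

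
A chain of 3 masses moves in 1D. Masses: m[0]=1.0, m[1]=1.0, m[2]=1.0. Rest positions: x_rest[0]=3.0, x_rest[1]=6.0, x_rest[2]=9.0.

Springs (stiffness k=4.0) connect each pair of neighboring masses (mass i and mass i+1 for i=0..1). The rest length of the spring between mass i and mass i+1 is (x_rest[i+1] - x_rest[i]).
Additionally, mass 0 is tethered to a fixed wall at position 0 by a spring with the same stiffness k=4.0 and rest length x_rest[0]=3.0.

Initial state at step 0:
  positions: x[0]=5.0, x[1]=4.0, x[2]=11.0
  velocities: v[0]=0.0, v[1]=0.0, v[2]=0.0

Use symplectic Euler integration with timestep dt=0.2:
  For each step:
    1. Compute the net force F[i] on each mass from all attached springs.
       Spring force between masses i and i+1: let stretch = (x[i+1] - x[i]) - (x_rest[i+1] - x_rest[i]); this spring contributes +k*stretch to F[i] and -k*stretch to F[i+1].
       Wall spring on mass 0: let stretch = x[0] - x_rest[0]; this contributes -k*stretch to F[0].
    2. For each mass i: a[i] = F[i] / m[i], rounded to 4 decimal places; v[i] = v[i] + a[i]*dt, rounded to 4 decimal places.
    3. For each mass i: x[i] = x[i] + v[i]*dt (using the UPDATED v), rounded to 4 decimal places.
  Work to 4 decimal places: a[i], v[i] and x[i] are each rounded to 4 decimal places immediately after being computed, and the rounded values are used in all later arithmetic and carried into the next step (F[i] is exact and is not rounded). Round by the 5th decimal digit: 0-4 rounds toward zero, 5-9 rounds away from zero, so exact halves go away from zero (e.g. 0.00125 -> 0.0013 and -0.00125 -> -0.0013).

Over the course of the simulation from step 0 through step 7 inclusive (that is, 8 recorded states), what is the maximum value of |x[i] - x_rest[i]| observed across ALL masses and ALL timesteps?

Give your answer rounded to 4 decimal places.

Answer: 3.0462

Derivation:
Step 0: x=[5.0000 4.0000 11.0000] v=[0.0000 0.0000 0.0000]
Step 1: x=[4.0400 5.2800 10.3600] v=[-4.8000 6.4000 -3.2000]
Step 2: x=[2.6320 7.1744 9.3872] v=[-7.0400 9.4720 -4.8640]
Step 3: x=[1.5297 8.6961 8.5404] v=[-5.5117 7.6083 -4.2342]
Step 4: x=[1.3292 9.0462 8.1985] v=[-1.0023 1.7506 -1.7096]
Step 5: x=[2.1508 8.0260 8.4722] v=[4.1079 -5.1012 1.3686]
Step 6: x=[3.5683 6.1371 9.1545] v=[7.0874 -9.4444 3.4116]
Step 7: x=[4.8259 4.3200 9.8340] v=[6.2878 -9.0855 3.3977]
Max displacement = 3.0462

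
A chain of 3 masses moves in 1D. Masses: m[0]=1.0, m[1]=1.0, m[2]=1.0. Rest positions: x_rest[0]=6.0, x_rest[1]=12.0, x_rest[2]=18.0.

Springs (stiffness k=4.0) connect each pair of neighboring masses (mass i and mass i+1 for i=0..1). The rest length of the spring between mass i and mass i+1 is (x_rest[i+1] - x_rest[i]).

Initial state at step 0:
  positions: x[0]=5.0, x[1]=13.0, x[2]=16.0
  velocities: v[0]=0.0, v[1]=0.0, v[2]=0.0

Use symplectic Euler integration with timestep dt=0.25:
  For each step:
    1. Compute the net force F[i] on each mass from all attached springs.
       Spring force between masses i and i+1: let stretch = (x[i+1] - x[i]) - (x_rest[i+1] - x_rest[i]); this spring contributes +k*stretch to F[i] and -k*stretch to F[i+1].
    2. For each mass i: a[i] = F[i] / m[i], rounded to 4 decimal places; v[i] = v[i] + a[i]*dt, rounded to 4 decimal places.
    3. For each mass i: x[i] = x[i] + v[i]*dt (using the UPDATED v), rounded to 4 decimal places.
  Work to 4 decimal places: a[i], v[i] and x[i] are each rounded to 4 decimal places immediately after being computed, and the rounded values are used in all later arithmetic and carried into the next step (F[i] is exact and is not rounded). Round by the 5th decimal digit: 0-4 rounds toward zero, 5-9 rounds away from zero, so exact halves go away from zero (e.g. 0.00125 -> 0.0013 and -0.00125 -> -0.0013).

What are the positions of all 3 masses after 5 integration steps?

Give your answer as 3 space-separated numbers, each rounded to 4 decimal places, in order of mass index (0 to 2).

Step 0: x=[5.0000 13.0000 16.0000] v=[0.0000 0.0000 0.0000]
Step 1: x=[5.5000 11.7500 16.7500] v=[2.0000 -5.0000 3.0000]
Step 2: x=[6.0625 10.1875 17.7500] v=[2.2500 -6.2500 4.0000]
Step 3: x=[6.1563 9.4844 18.3594] v=[0.3750 -2.8125 2.4375]
Step 4: x=[5.5821 10.1680 18.2500] v=[-2.2969 2.7344 -0.4375]
Step 5: x=[4.6544 11.7256 17.6201] v=[-3.7110 6.2305 -2.5195]

Answer: 4.6544 11.7256 17.6201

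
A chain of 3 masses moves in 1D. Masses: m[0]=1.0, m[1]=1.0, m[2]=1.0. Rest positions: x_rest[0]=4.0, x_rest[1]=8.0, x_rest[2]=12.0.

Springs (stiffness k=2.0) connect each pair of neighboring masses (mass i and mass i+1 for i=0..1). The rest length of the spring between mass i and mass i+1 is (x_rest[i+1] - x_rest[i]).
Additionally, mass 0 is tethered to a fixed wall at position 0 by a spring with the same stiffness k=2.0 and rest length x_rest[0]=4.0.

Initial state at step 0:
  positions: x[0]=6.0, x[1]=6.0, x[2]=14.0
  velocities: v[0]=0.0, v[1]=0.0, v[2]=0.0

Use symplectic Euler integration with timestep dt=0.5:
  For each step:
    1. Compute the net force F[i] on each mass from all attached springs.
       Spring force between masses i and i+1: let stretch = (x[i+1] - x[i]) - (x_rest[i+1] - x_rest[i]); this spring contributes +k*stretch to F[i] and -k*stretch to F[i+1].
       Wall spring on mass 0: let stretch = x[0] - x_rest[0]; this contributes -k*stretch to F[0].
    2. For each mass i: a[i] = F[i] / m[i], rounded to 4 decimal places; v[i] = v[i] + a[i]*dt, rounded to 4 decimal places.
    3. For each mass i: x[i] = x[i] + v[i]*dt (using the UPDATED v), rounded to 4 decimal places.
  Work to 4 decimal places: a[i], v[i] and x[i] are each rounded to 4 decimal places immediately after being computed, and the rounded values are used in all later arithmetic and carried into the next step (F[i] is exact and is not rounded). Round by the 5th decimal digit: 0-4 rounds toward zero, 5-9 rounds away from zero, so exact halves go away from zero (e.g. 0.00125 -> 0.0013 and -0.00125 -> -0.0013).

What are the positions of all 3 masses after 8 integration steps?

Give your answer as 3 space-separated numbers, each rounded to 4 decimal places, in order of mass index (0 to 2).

Step 0: x=[6.0000 6.0000 14.0000] v=[0.0000 0.0000 0.0000]
Step 1: x=[3.0000 10.0000 12.0000] v=[-6.0000 8.0000 -4.0000]
Step 2: x=[2.0000 11.5000 11.0000] v=[-2.0000 3.0000 -2.0000]
Step 3: x=[4.7500 8.0000 12.2500] v=[5.5000 -7.0000 2.5000]
Step 4: x=[6.7500 5.0000 13.3750] v=[4.0000 -6.0000 2.2500]
Step 5: x=[4.5000 7.0625 12.3125] v=[-4.5000 4.1250 -2.1250]
Step 6: x=[1.2813 10.4688 10.6250] v=[-6.4375 6.8125 -3.3750]
Step 7: x=[2.0157 9.3594 10.8594] v=[1.4687 -2.2188 0.4688]
Step 8: x=[5.4141 5.3282 12.3438] v=[6.7967 -8.0625 2.9688]

Answer: 5.4141 5.3282 12.3438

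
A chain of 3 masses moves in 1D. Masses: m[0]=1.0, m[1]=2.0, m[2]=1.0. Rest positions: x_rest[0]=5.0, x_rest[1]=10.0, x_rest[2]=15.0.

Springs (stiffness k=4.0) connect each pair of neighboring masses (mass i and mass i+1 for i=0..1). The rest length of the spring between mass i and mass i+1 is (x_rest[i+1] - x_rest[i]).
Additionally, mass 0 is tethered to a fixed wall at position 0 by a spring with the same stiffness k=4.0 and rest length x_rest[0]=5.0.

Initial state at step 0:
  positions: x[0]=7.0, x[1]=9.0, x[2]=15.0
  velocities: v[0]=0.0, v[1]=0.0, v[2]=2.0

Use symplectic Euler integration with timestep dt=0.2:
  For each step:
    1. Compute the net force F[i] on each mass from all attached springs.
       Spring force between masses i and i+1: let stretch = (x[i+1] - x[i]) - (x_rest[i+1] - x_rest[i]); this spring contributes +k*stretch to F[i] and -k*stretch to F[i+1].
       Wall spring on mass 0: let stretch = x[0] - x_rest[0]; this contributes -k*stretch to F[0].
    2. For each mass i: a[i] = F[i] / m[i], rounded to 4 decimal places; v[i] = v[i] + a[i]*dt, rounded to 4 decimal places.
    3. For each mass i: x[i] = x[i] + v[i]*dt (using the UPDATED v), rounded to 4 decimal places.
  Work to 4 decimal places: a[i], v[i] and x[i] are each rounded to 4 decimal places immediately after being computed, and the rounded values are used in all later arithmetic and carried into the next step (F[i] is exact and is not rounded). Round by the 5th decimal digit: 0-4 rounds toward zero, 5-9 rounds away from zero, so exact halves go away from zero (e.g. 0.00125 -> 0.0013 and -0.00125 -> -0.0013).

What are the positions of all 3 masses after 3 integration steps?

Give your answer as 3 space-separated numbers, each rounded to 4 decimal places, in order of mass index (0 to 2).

Answer: 3.6223 10.4490 15.3506

Derivation:
Step 0: x=[7.0000 9.0000 15.0000] v=[0.0000 0.0000 2.0000]
Step 1: x=[6.2000 9.3200 15.2400] v=[-4.0000 1.6000 1.2000]
Step 2: x=[4.9072 9.8640 15.3328] v=[-6.4640 2.7200 0.4640]
Step 3: x=[3.6223 10.4490 15.3506] v=[-6.4243 2.9248 0.0890]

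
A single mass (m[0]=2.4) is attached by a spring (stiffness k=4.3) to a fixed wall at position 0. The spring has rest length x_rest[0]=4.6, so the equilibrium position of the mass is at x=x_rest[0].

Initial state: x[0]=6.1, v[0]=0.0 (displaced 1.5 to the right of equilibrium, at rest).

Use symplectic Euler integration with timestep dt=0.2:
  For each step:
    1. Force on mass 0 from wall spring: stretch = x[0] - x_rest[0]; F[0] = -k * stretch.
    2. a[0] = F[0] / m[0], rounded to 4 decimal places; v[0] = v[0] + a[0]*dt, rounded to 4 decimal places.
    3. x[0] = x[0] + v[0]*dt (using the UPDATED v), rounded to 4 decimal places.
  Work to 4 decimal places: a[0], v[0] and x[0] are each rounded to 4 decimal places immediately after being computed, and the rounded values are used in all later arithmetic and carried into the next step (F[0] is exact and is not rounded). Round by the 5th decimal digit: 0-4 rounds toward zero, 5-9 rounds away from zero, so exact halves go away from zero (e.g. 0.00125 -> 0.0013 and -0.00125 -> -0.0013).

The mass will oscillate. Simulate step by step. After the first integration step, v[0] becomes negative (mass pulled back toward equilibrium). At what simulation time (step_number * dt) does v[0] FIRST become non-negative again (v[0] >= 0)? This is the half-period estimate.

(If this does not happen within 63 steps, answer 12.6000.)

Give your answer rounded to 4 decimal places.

Step 0: x=[6.1000] v=[0.0000]
Step 1: x=[5.9925] v=[-0.5375]
Step 2: x=[5.7852] v=[-1.0365]
Step 3: x=[5.4930] v=[-1.4612]
Step 4: x=[5.1368] v=[-1.7812]
Step 5: x=[4.7421] v=[-1.9736]
Step 6: x=[4.3372] v=[-2.0245]
Step 7: x=[3.9511] v=[-1.9303]
Step 8: x=[3.6115] v=[-1.6978]
Step 9: x=[3.3428] v=[-1.3436]
Step 10: x=[3.1642] v=[-0.8931]
Step 11: x=[3.0885] v=[-0.3786]
Step 12: x=[3.1211] v=[0.1630]
First v>=0 after going negative at step 12, time=2.4000

Answer: 2.4000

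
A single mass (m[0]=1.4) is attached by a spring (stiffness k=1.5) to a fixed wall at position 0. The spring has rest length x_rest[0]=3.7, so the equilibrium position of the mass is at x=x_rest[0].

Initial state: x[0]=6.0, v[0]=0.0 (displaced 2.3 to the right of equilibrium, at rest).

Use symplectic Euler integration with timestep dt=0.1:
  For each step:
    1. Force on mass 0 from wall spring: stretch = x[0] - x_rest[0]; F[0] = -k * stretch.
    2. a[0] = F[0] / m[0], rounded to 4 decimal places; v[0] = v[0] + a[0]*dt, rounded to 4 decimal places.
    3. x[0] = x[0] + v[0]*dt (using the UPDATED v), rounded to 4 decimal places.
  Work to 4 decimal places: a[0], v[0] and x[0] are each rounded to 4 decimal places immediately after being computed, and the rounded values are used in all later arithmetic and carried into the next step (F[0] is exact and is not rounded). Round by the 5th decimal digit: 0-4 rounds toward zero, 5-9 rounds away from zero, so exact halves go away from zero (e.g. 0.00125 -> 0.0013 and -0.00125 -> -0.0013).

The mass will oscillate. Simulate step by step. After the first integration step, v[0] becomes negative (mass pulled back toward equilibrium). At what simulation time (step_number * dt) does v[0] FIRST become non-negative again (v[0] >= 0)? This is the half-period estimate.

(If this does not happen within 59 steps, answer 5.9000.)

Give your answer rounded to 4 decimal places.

Step 0: x=[6.0000] v=[0.0000]
Step 1: x=[5.9754] v=[-0.2464]
Step 2: x=[5.9264] v=[-0.4902]
Step 3: x=[5.8535] v=[-0.7287]
Step 4: x=[5.7576] v=[-0.9594]
Step 5: x=[5.6396] v=[-1.1799]
Step 6: x=[5.5008] v=[-1.3877]
Step 7: x=[5.3427] v=[-1.5806]
Step 8: x=[5.1670] v=[-1.7566]
Step 9: x=[4.9756] v=[-1.9138]
Step 10: x=[4.7706] v=[-2.0505]
Step 11: x=[4.5541] v=[-2.1652]
Step 12: x=[4.3284] v=[-2.2567]
Step 13: x=[4.0960] v=[-2.3240]
Step 14: x=[3.8594] v=[-2.3664]
Step 15: x=[3.6211] v=[-2.3835]
Step 16: x=[3.3836] v=[-2.3751]
Step 17: x=[3.1495] v=[-2.3412]
Step 18: x=[2.9213] v=[-2.2822]
Step 19: x=[2.7014] v=[-2.1988]
Step 20: x=[2.4922] v=[-2.0918]
Step 21: x=[2.2960] v=[-1.9624]
Step 22: x=[2.1148] v=[-1.8120]
Step 23: x=[1.9506] v=[-1.6422]
Step 24: x=[1.8051] v=[-1.4548]
Step 25: x=[1.6799] v=[-1.2518]
Step 26: x=[1.5764] v=[-1.0354]
Step 27: x=[1.4956] v=[-0.8079]
Step 28: x=[1.4384] v=[-0.5717]
Step 29: x=[1.4055] v=[-0.3294]
Step 30: x=[1.3971] v=[-0.0836]
Step 31: x=[1.4134] v=[0.1631]
First v>=0 after going negative at step 31, time=3.1000

Answer: 3.1000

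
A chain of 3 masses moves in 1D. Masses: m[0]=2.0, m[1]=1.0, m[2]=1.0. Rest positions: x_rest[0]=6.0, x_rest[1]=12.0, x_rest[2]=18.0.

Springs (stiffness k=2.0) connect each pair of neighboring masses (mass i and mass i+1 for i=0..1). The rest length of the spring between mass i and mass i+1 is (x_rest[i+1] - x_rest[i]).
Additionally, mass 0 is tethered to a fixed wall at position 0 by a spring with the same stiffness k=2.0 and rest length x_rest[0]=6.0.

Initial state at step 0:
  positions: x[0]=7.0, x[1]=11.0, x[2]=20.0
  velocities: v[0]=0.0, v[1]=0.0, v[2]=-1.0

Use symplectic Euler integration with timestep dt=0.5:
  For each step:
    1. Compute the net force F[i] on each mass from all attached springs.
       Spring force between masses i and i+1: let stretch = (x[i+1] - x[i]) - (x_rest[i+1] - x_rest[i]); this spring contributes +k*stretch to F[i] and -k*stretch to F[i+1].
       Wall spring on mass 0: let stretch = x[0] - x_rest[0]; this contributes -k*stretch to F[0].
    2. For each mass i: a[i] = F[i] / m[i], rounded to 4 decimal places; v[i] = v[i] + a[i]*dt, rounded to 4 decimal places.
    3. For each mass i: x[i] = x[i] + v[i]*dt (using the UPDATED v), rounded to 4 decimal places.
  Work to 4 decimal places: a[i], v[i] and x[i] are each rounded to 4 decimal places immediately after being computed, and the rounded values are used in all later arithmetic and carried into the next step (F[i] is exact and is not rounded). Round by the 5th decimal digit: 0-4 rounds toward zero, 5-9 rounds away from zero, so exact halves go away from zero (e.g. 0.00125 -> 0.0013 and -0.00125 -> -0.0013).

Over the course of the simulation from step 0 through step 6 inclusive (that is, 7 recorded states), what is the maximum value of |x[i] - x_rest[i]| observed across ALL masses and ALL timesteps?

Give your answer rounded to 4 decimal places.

Answer: 2.6250

Derivation:
Step 0: x=[7.0000 11.0000 20.0000] v=[0.0000 0.0000 -1.0000]
Step 1: x=[6.2500 13.5000 18.0000] v=[-1.5000 5.0000 -4.0000]
Step 2: x=[5.7500 14.6250 16.7500] v=[-1.0000 2.2500 -2.5000]
Step 3: x=[6.0313 12.3750 17.4375] v=[0.5625 -4.5000 1.3750]
Step 4: x=[6.3907 9.4844 18.5938] v=[0.7187 -5.7812 2.3125]
Step 5: x=[5.9258 9.6017 18.1954] v=[-0.9298 0.2345 -0.7969]
Step 6: x=[4.8984 12.1779 16.5001] v=[-2.0548 5.1523 -3.3906]
Max displacement = 2.6250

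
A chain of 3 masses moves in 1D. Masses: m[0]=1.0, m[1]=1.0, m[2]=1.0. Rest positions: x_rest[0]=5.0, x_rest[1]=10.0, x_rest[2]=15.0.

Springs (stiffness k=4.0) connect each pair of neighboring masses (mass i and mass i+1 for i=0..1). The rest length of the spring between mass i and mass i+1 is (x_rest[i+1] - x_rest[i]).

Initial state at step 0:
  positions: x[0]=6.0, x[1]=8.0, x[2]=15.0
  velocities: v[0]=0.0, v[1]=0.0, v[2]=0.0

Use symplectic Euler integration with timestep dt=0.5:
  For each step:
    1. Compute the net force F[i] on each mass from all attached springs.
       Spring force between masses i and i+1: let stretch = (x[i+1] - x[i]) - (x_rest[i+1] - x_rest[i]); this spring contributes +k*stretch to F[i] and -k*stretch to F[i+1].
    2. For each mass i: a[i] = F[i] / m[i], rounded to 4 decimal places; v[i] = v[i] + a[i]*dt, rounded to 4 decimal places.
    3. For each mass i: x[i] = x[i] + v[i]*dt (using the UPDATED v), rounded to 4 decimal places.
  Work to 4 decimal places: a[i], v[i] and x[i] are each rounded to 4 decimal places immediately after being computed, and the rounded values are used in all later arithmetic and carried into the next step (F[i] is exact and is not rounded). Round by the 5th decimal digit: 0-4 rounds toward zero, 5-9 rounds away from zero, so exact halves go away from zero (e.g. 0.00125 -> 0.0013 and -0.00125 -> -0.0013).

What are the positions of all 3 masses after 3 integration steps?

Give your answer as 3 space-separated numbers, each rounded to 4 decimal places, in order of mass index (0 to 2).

Answer: 5.0000 8.0000 16.0000

Derivation:
Step 0: x=[6.0000 8.0000 15.0000] v=[0.0000 0.0000 0.0000]
Step 1: x=[3.0000 13.0000 13.0000] v=[-6.0000 10.0000 -4.0000]
Step 2: x=[5.0000 8.0000 16.0000] v=[4.0000 -10.0000 6.0000]
Step 3: x=[5.0000 8.0000 16.0000] v=[0.0000 0.0000 0.0000]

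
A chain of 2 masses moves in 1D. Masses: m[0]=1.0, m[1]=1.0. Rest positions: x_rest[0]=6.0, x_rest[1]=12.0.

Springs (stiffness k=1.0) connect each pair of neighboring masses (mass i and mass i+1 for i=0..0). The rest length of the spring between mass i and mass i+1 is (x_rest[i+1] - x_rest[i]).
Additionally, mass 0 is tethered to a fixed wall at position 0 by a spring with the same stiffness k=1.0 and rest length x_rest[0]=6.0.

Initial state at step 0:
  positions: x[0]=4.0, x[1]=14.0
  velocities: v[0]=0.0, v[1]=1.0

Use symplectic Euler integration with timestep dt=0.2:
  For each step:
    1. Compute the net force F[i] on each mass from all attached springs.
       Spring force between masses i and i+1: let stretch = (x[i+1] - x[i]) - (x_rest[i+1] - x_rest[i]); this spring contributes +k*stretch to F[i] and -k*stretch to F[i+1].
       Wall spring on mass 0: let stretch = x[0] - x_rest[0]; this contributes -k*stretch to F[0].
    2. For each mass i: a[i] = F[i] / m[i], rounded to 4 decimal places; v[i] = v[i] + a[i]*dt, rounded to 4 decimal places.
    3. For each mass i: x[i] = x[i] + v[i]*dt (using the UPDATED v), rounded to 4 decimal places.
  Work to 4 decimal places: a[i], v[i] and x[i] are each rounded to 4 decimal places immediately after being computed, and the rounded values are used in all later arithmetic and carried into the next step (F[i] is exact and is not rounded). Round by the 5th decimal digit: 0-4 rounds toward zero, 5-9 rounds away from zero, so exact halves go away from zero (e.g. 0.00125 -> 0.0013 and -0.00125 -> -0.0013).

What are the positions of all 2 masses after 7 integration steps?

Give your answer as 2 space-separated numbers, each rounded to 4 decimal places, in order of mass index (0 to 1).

Answer: 8.3530 12.2394

Derivation:
Step 0: x=[4.0000 14.0000] v=[0.0000 1.0000]
Step 1: x=[4.2400 14.0400] v=[1.2000 0.2000]
Step 2: x=[4.7024 13.9280] v=[2.3120 -0.5600]
Step 3: x=[5.3457 13.6870] v=[3.2166 -1.2051]
Step 4: x=[6.1088 13.3523] v=[3.8157 -1.6734]
Step 5: x=[6.9173 12.9679] v=[4.0426 -1.9221]
Step 6: x=[7.6912 12.5815] v=[3.8693 -1.9322]
Step 7: x=[8.3530 12.2394] v=[3.3091 -1.7103]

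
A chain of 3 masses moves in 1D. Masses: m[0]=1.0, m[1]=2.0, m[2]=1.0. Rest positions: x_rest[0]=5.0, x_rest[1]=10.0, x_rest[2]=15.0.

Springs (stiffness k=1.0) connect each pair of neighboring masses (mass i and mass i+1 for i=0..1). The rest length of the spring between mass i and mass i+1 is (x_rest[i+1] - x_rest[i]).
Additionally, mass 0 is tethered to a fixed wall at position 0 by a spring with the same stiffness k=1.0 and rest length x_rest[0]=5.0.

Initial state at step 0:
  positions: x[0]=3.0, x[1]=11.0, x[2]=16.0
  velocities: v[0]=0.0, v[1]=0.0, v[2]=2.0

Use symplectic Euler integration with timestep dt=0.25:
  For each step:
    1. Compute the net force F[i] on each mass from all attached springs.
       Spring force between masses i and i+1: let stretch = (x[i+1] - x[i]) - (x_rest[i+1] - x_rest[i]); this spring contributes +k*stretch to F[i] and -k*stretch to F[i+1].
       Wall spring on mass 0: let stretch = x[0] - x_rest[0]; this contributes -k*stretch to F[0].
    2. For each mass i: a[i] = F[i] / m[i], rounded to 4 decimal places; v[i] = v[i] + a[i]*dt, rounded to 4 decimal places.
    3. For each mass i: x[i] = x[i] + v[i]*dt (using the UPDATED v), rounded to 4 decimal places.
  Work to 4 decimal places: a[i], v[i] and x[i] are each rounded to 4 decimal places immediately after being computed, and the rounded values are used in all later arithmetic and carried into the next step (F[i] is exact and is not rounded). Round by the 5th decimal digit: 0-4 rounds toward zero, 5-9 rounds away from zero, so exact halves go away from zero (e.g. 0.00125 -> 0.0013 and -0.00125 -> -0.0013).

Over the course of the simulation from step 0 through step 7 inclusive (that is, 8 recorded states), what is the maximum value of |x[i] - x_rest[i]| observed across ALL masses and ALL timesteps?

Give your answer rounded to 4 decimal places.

Answer: 2.7646

Derivation:
Step 0: x=[3.0000 11.0000 16.0000] v=[0.0000 0.0000 2.0000]
Step 1: x=[3.3125 10.9063 16.5000] v=[1.2500 -0.3750 2.0000]
Step 2: x=[3.8926 10.7501 16.9629] v=[2.3203 -0.6250 1.8516]
Step 3: x=[4.6580 10.5737 17.3500] v=[3.0615 -0.7056 1.5484]
Step 4: x=[5.5020 10.4242 17.6261] v=[3.3759 -0.5980 1.1043]
Step 5: x=[6.3098 10.3460 17.7646] v=[3.2310 -0.3130 0.5538]
Step 6: x=[6.9755 10.3735 17.7519] v=[2.6626 0.1098 -0.0509]
Step 7: x=[7.4176 10.5254 17.5905] v=[1.7682 0.6074 -0.6455]
Max displacement = 2.7646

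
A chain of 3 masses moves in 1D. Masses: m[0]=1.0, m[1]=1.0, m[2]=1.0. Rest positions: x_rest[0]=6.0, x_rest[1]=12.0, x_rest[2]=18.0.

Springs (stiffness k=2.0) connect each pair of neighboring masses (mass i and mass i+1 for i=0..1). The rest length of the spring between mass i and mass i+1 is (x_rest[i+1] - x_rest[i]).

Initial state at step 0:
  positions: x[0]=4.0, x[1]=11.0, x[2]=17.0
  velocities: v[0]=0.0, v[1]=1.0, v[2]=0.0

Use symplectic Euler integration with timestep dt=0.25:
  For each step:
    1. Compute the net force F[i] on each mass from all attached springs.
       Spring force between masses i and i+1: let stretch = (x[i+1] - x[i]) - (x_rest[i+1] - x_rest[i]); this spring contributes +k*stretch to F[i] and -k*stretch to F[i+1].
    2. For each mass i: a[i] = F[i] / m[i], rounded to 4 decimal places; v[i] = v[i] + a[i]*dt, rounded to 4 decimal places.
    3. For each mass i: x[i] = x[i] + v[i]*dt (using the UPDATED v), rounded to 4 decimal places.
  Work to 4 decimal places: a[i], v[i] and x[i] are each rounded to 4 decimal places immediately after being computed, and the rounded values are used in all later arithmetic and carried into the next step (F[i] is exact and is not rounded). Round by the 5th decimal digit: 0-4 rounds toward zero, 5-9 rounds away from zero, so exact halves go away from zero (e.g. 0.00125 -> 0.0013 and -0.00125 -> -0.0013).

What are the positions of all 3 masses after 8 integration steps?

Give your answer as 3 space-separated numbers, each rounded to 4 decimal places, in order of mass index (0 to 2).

Step 0: x=[4.0000 11.0000 17.0000] v=[0.0000 1.0000 0.0000]
Step 1: x=[4.1250 11.1250 17.0000] v=[0.5000 0.5000 0.0000]
Step 2: x=[4.3750 11.1094 17.0156] v=[1.0000 -0.0625 0.0625]
Step 3: x=[4.7168 10.9903 17.0430] v=[1.3672 -0.4766 0.1094]
Step 4: x=[5.0928 10.8436 17.0638] v=[1.5040 -0.5870 0.0831]
Step 5: x=[5.4377 10.7555 17.0571] v=[1.3794 -0.3523 -0.0270]
Step 6: x=[5.6973 10.7904 17.0127] v=[1.0383 0.1396 -0.1778]
Step 7: x=[5.8435 10.9665 16.9405] v=[0.5849 0.7042 -0.2890]
Step 8: x=[5.8801 11.2489 16.8715] v=[0.1464 1.1297 -0.2760]

Answer: 5.8801 11.2489 16.8715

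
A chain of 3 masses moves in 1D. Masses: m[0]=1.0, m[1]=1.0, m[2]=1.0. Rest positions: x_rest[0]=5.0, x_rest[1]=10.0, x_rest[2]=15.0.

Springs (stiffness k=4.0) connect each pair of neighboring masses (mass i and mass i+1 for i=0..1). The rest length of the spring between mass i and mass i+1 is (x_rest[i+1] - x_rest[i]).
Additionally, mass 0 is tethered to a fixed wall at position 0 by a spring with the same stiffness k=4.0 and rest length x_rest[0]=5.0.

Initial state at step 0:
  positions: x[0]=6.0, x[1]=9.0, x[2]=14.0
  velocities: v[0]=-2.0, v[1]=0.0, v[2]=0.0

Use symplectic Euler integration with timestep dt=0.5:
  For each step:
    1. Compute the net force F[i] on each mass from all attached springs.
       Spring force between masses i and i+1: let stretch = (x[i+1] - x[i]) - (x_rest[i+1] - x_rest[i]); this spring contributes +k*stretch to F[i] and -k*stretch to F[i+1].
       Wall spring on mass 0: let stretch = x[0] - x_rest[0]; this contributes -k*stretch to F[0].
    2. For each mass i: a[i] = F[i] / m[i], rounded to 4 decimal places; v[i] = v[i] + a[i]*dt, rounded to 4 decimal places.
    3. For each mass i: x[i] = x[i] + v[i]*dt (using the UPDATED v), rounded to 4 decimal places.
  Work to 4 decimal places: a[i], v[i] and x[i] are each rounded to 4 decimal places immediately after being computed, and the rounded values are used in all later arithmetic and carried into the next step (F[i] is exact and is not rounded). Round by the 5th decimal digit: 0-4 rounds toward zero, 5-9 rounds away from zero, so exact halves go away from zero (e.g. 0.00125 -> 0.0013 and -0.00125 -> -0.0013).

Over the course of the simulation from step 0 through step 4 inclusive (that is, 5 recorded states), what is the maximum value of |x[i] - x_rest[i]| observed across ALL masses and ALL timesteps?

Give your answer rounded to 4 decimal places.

Step 0: x=[6.0000 9.0000 14.0000] v=[-2.0000 0.0000 0.0000]
Step 1: x=[2.0000 11.0000 14.0000] v=[-8.0000 4.0000 0.0000]
Step 2: x=[5.0000 7.0000 16.0000] v=[6.0000 -8.0000 4.0000]
Step 3: x=[5.0000 10.0000 14.0000] v=[0.0000 6.0000 -4.0000]
Step 4: x=[5.0000 12.0000 13.0000] v=[0.0000 4.0000 -2.0000]
Max displacement = 3.0000

Answer: 3.0000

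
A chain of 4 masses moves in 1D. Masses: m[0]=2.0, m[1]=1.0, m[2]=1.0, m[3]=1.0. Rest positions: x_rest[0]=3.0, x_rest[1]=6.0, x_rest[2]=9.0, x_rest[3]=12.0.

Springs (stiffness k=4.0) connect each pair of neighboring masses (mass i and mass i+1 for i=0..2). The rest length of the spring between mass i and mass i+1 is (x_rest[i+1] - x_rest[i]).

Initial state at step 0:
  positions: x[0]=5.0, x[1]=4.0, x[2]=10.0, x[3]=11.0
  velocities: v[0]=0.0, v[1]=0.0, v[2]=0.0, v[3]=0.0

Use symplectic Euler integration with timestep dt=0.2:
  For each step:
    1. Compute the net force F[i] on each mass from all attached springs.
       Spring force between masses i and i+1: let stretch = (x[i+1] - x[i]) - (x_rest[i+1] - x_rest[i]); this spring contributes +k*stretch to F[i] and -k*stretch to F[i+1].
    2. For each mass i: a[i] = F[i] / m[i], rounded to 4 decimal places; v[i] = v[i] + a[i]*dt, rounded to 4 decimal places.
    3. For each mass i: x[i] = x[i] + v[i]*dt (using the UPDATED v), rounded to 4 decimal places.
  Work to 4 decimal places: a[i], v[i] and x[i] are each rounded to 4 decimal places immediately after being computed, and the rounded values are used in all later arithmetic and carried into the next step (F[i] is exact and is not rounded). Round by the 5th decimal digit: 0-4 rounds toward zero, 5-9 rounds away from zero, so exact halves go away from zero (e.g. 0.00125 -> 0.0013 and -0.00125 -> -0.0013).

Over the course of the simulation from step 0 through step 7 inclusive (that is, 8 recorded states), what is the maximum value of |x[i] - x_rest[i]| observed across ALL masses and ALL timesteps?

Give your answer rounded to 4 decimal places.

Step 0: x=[5.0000 4.0000 10.0000 11.0000] v=[0.0000 0.0000 0.0000 0.0000]
Step 1: x=[4.6800 5.1200 9.2000 11.3200] v=[-1.6000 5.6000 -4.0000 1.6000]
Step 2: x=[4.1552 6.8224 8.0864 11.7808] v=[-2.6240 8.5120 -5.5680 2.3040]
Step 3: x=[3.6038 8.3003 7.3617 12.1305] v=[-2.7571 7.3894 -3.6237 1.7485]
Step 4: x=[3.1881 8.8766 7.5501 12.1972] v=[-2.0785 2.8813 0.9422 0.3335]
Step 5: x=[2.9875 8.3305 8.6943 12.0004] v=[-1.0031 -2.7307 5.7211 -0.9842]
Step 6: x=[2.9743 6.9877 10.3093 11.7546] v=[-0.0659 -6.7141 8.0749 -1.2291]
Step 7: x=[3.0422 5.5342 11.6241 11.7575] v=[0.3395 -7.2675 6.5739 0.0147]
Max displacement = 2.8766

Answer: 2.8766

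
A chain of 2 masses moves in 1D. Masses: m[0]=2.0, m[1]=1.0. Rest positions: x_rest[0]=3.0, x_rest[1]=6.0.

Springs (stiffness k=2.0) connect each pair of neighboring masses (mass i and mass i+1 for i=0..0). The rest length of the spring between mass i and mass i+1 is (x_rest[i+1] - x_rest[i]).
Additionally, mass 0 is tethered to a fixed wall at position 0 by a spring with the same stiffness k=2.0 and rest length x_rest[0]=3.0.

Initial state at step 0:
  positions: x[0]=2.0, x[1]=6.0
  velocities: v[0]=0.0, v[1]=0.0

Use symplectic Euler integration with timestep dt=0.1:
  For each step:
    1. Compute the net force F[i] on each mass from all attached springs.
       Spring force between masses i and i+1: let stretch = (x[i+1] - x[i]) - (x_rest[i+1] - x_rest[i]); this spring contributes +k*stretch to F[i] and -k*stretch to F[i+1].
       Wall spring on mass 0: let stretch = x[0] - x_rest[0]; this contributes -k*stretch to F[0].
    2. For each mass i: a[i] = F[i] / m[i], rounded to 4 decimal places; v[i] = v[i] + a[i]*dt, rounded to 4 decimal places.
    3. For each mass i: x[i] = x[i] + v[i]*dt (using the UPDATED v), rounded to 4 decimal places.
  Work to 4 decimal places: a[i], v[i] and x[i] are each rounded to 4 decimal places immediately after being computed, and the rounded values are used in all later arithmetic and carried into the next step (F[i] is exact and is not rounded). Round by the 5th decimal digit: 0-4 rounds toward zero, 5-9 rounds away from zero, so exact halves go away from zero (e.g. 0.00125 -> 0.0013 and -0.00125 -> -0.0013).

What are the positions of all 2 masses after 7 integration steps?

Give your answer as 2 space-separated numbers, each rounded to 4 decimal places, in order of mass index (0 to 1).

Answer: 2.4885 5.5351

Derivation:
Step 0: x=[2.0000 6.0000] v=[0.0000 0.0000]
Step 1: x=[2.0200 5.9800] v=[0.2000 -0.2000]
Step 2: x=[2.0594 5.9408] v=[0.3940 -0.3920]
Step 3: x=[2.1170 5.8840] v=[0.5762 -0.5683]
Step 4: x=[2.1911 5.8118] v=[0.7412 -0.7217]
Step 5: x=[2.2795 5.7272] v=[0.8842 -0.8458]
Step 6: x=[2.3796 5.6337] v=[1.0010 -0.9353]
Step 7: x=[2.4885 5.5351] v=[1.0885 -0.9861]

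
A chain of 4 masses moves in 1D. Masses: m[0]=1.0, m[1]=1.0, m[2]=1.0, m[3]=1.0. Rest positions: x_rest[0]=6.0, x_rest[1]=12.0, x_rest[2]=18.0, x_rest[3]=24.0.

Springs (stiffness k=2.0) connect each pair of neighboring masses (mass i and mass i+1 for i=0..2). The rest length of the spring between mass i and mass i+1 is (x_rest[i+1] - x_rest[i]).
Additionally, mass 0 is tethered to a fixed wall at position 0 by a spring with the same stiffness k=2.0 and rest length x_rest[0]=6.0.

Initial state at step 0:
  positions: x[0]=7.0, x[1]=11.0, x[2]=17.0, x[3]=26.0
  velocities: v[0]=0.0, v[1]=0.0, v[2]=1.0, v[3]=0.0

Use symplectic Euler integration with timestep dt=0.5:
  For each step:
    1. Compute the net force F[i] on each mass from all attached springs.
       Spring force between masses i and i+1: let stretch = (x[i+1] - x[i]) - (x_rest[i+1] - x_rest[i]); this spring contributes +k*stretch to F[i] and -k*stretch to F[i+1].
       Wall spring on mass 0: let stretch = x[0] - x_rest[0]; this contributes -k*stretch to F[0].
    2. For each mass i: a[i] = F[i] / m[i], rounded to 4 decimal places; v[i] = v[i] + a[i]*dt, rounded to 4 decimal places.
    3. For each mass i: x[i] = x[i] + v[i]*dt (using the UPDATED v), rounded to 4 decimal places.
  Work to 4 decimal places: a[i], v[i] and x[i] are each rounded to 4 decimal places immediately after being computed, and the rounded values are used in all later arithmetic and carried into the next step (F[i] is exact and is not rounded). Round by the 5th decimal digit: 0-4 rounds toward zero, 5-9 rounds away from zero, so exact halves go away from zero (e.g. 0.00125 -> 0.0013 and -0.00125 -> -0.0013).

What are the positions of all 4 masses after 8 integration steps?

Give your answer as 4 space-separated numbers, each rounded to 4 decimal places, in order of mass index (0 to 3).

Step 0: x=[7.0000 11.0000 17.0000 26.0000] v=[0.0000 0.0000 1.0000 0.0000]
Step 1: x=[5.5000 12.0000 19.0000 24.5000] v=[-3.0000 2.0000 4.0000 -3.0000]
Step 2: x=[4.5000 13.2500 20.2500 23.2500] v=[-2.0000 2.5000 2.5000 -2.5000]
Step 3: x=[5.6250 13.6250 19.5000 23.5000] v=[2.2500 0.7500 -1.5000 0.5000]
Step 4: x=[7.9375 12.9375 17.8125 24.7500] v=[4.6250 -1.3750 -3.3750 2.5000]
Step 5: x=[8.7813 12.1875 17.1563 25.5313] v=[1.6875 -1.5000 -1.3125 1.5625]
Step 6: x=[6.9375 12.2188 18.2032 25.1251] v=[-3.6876 0.0626 2.0937 -0.8125]
Step 7: x=[4.2656 12.6017 19.7188 24.2579] v=[-5.3438 0.7657 3.0312 -1.7344]
Step 8: x=[3.6290 12.3751 19.9454 24.1212] v=[-1.2733 -0.4533 0.4532 -0.2735]

Answer: 3.6290 12.3751 19.9454 24.1212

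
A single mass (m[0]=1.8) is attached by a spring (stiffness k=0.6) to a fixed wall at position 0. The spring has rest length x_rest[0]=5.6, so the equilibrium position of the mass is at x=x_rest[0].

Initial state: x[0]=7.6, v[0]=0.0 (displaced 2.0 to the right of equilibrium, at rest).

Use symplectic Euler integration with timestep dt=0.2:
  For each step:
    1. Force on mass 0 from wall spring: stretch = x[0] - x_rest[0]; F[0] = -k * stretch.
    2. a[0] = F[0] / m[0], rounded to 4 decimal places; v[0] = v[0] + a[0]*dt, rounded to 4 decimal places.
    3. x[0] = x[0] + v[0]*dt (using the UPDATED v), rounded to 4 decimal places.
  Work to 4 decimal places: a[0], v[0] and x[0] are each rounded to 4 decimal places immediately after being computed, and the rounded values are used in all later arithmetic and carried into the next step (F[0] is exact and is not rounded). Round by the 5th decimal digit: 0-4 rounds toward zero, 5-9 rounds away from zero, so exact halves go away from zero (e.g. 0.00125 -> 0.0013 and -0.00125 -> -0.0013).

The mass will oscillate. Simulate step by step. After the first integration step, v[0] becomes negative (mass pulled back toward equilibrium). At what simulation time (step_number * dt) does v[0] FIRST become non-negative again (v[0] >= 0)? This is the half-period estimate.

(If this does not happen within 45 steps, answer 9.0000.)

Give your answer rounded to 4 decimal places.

Step 0: x=[7.6000] v=[0.0000]
Step 1: x=[7.5733] v=[-0.1333]
Step 2: x=[7.5203] v=[-0.2649]
Step 3: x=[7.4417] v=[-0.3929]
Step 4: x=[7.3386] v=[-0.5157]
Step 5: x=[7.2123] v=[-0.6316]
Step 6: x=[7.0645] v=[-0.7391]
Step 7: x=[6.8972] v=[-0.8367]
Step 8: x=[6.7126] v=[-0.9232]
Step 9: x=[6.5131] v=[-0.9974]
Step 10: x=[6.3014] v=[-1.0583]
Step 11: x=[6.0804] v=[-1.1051]
Step 12: x=[5.8530] v=[-1.1371]
Step 13: x=[5.6222] v=[-1.1540]
Step 14: x=[5.3911] v=[-1.1555]
Step 15: x=[5.1628] v=[-1.1416]
Step 16: x=[4.9403] v=[-1.1125]
Step 17: x=[4.7266] v=[-1.0685]
Step 18: x=[4.5245] v=[-1.0103]
Step 19: x=[4.3368] v=[-0.9386]
Step 20: x=[4.1659] v=[-0.8544]
Step 21: x=[4.0141] v=[-0.7588]
Step 22: x=[3.8835] v=[-0.6531]
Step 23: x=[3.7758] v=[-0.5387]
Step 24: x=[3.6924] v=[-0.4171]
Step 25: x=[3.6344] v=[-0.2899]
Step 26: x=[3.6026] v=[-0.1589]
Step 27: x=[3.5975] v=[-0.0257]
Step 28: x=[3.6191] v=[0.1078]
First v>=0 after going negative at step 28, time=5.6000

Answer: 5.6000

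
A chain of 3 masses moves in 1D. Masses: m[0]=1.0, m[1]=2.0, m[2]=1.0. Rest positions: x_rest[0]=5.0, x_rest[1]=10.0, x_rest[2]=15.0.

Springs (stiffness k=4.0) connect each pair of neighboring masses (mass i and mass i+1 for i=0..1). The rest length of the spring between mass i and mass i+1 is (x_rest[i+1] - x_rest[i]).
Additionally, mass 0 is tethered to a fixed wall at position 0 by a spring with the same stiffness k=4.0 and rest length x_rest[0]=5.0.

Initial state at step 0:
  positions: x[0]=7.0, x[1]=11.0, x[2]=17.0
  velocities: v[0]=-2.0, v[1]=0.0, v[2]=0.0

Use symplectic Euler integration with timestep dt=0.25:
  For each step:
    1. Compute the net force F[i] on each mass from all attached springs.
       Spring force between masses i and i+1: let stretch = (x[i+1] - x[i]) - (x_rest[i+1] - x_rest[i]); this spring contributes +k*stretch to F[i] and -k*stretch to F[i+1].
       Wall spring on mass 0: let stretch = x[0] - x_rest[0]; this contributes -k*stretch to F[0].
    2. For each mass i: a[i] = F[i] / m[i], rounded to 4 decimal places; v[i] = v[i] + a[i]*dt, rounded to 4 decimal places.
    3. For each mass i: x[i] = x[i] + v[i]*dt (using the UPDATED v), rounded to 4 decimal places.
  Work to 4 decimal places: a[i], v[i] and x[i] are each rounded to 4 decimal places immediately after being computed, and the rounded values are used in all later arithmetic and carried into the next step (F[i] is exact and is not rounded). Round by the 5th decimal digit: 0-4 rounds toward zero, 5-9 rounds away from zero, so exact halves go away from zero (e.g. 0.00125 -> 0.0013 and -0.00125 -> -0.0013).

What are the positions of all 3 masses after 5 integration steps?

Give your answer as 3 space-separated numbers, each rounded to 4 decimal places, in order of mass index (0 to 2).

Step 0: x=[7.0000 11.0000 17.0000] v=[-2.0000 0.0000 0.0000]
Step 1: x=[5.7500 11.2500 16.7500] v=[-5.0000 1.0000 -1.0000]
Step 2: x=[4.4375 11.5000 16.3750] v=[-5.2500 1.0000 -1.5000]
Step 3: x=[3.7813 11.4766 16.0313] v=[-2.6250 -0.0938 -1.3750]
Step 4: x=[4.1036 11.0606 15.7989] v=[1.2890 -1.6641 -0.9297]
Step 5: x=[5.1392 10.3672 15.6319] v=[4.1424 -2.7735 -0.6680]

Answer: 5.1392 10.3672 15.6319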